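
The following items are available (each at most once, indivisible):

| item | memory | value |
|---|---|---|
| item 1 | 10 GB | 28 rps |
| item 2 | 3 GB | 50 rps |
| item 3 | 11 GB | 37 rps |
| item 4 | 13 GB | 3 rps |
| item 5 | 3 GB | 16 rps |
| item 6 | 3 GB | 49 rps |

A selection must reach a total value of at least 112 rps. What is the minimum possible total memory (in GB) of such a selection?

9

Subsets with value ≥ 112, sorted by total memory:
- item 2+item 5+item 6: memory 9, value 115
- item 1+item 2+item 6: memory 16, value 127
Minimum memory: 9 GB.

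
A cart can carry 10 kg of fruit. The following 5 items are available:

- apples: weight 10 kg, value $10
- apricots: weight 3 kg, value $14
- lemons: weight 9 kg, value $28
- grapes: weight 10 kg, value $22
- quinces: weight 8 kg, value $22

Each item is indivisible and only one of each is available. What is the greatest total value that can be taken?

$28

Check high-value combinations within 10 kg:
- lemons: weight 9, value 28
- quinces: weight 8, value 22
- grapes: weight 10, value 22
- apricots: weight 3, value 14
- apples: weight 10, value 10
Best: $28.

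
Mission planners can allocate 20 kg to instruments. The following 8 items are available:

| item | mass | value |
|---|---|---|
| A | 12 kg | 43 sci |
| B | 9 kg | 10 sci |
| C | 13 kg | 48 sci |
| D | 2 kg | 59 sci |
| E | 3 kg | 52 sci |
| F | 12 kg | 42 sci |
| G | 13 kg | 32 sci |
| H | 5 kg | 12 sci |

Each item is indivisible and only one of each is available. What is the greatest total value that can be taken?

159 sci

Check high-value combinations within 20 kg:
- C+D+E: mass 13+2+3=18, value 48+59+52=159
- A+D+E: mass 12+2+3=17, value 43+59+52=154
- D+E+F: mass 2+3+12=17, value 59+52+42=153
- D+E+G: mass 2+3+13=18, value 59+52+32=143
Best: 159 sci.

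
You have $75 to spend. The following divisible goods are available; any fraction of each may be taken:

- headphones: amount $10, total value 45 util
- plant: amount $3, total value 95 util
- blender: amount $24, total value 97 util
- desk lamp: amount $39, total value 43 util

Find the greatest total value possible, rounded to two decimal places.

Take in order of value per unit:
- plant (95/3 per unit): all 3 → value 95, running total 95.00
- headphones (45/10 per unit): all 10 → value 45, running total 140.00
- blender (97/24 per unit): all 24 → value 97, running total 237.00
- desk lamp (43/39 per unit): 38 of 39 → value 38×43/39 = 41.8974, running total 278.90
Total 278.90.

278.90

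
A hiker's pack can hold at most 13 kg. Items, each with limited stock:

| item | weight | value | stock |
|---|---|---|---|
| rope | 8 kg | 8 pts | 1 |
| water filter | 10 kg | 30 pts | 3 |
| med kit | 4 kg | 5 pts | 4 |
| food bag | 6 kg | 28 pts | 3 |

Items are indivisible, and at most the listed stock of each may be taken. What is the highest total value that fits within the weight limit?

Top feasible selections:
- 2×food bag: weight 12, value 56
- 1×med kit + 1×food bag: weight 10, value 33
Best: 56 pts.

56 pts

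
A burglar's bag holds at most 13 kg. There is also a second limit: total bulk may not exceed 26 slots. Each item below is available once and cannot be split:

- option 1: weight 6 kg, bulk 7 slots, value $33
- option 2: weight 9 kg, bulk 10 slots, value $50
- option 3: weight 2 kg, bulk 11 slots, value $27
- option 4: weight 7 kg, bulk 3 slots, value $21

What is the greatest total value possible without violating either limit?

Feasible sets respecting both limits:
- option 2+option 3: weight 11, bulk 21, value 77
- option 1+option 3: weight 8, bulk 18, value 60
- option 1+option 4: weight 13, bulk 10, value 54
Best: $77.

$77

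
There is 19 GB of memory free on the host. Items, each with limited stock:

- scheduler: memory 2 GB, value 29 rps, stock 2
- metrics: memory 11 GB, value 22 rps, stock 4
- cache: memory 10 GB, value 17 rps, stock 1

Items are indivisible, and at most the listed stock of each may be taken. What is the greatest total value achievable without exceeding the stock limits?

80 rps

Best selections within memory 19 and stock limits:
- 2×scheduler + 1×metrics: memory 15, value 80
- 2×scheduler + 1×cache: memory 14, value 75
- 2×scheduler: memory 4, value 58
- 1×scheduler + 1×metrics: memory 13, value 51
Best: 80 rps.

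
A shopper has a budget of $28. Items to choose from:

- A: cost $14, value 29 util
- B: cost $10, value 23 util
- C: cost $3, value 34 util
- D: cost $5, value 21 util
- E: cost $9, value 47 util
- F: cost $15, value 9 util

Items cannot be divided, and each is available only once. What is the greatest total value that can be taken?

Check high-value combinations within $28:
- B+C+D+E: cost 10+3+5+9=27, value 23+34+21+47=125
- A+C+E: cost 14+3+9=26, value 29+34+47=110
- B+C+E: cost 10+3+9=22, value 23+34+47=104
- C+D+E: cost 3+5+9=17, value 34+21+47=102
Best: 125 util.

125 util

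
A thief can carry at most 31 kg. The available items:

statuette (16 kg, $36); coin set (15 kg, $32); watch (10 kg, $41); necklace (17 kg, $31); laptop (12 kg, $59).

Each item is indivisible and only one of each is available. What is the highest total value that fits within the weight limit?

Check high-value combinations within 31 kg:
- watch+laptop: weight 10+12=22, value 41+59=100
- statuette+laptop: weight 16+12=28, value 36+59=95
- coin set+laptop: weight 15+12=27, value 32+59=91
- necklace+laptop: weight 17+12=29, value 31+59=90
- statuette+watch: weight 16+10=26, value 36+41=77
Best: $100.

$100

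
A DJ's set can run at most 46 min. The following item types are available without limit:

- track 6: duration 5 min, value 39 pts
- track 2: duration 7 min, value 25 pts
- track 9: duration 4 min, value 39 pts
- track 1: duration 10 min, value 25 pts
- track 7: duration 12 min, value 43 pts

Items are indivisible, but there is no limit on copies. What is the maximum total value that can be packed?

Best value-per-unit is track 9 at 39/4; filling with it alone gives 11×39 = 429.
Optimal mix: 2×track 6 + 9×track 9 → duration 46, value 429.

429 pts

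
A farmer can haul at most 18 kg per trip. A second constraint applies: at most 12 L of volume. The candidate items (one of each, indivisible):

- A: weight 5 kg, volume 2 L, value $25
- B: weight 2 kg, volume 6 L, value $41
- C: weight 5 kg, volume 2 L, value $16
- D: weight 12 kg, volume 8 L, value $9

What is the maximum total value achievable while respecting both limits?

$82

Feasible sets respecting both limits:
- A+B+C: weight 12, volume 10, value 82
- A+B: weight 7, volume 8, value 66
- B+C: weight 7, volume 8, value 57
Best: $82.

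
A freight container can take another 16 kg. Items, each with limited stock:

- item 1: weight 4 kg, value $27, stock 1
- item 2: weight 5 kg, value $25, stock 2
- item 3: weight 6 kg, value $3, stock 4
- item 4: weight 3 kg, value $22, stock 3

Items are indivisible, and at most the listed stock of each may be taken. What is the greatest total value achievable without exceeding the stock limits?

Best selections within weight 16 and stock limits:
- 1×item 1 + 1×item 2 + 2×item 4: weight 15, value 96
- 2×item 2 + 2×item 4: weight 16, value 94
Best: $96.

$96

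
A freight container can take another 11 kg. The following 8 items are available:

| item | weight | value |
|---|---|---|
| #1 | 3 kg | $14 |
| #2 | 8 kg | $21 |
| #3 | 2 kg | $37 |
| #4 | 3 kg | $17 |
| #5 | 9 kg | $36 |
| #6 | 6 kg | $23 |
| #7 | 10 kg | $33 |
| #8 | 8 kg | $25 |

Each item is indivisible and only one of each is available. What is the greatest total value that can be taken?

$77

This is a 0/1 knapsack; check combinations near the capacity.
- #3+#4+#6: weight 2+3+6=11, value 37+17+23=77
- #1+#3+#6: weight 3+2+6=11, value 14+37+23=74
- #3+#5: weight 2+9=11, value 37+36=73
Best: $77.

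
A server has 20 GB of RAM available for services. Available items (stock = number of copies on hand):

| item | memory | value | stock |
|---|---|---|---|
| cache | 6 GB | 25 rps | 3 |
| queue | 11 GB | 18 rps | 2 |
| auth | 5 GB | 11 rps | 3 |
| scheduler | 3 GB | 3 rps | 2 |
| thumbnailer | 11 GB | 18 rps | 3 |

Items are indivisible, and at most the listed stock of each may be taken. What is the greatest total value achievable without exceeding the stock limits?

75 rps

Best selections within memory 20 and stock limits:
- 3×cache: memory 18, value 75
- 2×cache + 1×auth + 1×scheduler: memory 20, value 64
- 2×cache + 1×auth: memory 17, value 61
- 2×cache + 2×scheduler: memory 18, value 56
Best: 75 rps.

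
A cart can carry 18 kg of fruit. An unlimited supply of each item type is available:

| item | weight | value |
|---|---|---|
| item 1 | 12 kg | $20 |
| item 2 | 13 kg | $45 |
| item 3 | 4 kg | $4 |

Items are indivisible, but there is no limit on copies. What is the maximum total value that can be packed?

$49

Best value-per-unit is item 2 at 45/13; filling with it alone gives 1×45 = 45.
Optimal mix: 1×item 2 + 1×item 3 → weight 17, value 49.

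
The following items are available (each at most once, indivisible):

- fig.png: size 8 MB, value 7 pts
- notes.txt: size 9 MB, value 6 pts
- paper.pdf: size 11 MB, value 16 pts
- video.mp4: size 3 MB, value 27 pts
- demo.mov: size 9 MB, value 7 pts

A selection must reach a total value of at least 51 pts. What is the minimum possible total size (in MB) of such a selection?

31

Subsets with value ≥ 51, sorted by total size:
- fig.png+paper.pdf+video.mp4+demo.mov: size 31, value 57
- fig.png+notes.txt+paper.pdf+video.mp4: size 31, value 56
- notes.txt+paper.pdf+video.mp4+demo.mov: size 32, value 56
- fig.png+notes.txt+paper.pdf+video.mp4+demo.mov: size 40, value 63
Minimum size: 31 MB.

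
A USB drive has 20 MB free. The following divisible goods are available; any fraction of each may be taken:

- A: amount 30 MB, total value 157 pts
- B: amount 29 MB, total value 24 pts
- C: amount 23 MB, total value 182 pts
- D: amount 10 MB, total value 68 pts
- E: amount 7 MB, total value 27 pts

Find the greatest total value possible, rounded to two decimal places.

158.26

Take in order of value per unit:
- C (182/23 per unit): 20 of 23 → value 20×182/23 = 158.2609, running total 158.26
Total 158.26.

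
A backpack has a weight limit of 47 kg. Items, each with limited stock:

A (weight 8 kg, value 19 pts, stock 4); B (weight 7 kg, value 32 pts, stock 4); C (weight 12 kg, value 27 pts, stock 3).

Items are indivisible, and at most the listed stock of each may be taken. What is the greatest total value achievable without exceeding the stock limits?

166 pts

Top feasible selections:
- 2×A + 4×B: weight 44, value 166
- 4×B + 1×C: weight 40, value 155
Best: 166 pts.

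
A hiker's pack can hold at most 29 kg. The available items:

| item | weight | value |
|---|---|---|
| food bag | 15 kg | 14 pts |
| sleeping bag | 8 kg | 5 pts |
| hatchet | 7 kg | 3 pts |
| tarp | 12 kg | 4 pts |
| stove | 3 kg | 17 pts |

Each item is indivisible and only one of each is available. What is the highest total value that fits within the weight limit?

This is a 0/1 knapsack; check combinations near the capacity.
- food bag+sleeping bag+stove: weight 15+8+3=26, value 14+5+17=36
- food bag+hatchet+stove: weight 15+7+3=25, value 14+3+17=34
- food bag+stove: weight 15+3=18, value 14+17=31
- sleeping bag+tarp+stove: weight 8+12+3=23, value 5+4+17=26
Best: 36 pts.

36 pts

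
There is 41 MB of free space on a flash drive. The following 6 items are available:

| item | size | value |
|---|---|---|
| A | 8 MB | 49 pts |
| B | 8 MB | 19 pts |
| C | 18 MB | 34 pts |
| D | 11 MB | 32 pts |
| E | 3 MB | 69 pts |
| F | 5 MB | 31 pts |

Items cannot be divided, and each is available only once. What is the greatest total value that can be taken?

Check high-value combinations within 41 MB:
- A+B+D+E+F: size 8+8+11+3+5=35, value 49+19+32+69+31=200
- A+C+D+E: size 8+18+11+3=40, value 49+34+32+69=184
- A+C+E+F: size 8+18+3+5=34, value 49+34+69+31=183
- A+D+E+F: size 8+11+3+5=27, value 49+32+69+31=181
- A+B+C+E: size 8+8+18+3=37, value 49+19+34+69=171
Best: 200 pts.

200 pts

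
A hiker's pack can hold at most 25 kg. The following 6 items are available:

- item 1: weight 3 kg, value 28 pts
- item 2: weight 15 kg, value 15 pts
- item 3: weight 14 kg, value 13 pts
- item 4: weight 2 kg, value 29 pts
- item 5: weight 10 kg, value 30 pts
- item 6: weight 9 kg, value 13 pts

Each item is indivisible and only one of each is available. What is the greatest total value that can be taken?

100 pts

Check high-value combinations within 25 kg:
- item 1+item 4+item 5+item 6: weight 3+2+10+9=24, value 28+29+30+13=100
- item 1+item 4+item 5: weight 3+2+10=15, value 28+29+30=87
- item 1+item 2+item 4: weight 3+15+2=20, value 28+15+29=72
Best: 100 pts.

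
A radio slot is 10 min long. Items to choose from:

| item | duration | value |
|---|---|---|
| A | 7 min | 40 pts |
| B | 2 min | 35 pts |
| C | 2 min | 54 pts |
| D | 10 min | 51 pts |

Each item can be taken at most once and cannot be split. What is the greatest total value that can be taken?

94 pts

Check high-value combinations within 10 min:
- A+C: duration 7+2=9, value 40+54=94
- B+C: duration 2+2=4, value 35+54=89
- A+B: duration 7+2=9, value 40+35=75
- C: duration 2, value 54
Best: 94 pts.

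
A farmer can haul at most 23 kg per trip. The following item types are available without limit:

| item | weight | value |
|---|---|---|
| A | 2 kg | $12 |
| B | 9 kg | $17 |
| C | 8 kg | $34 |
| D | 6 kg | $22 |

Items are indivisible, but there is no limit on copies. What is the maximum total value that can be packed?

Best value-per-unit is A at 12/2, and filling with it alone uses weight 11×2=22. No mix of the others beats 11×12 = 132.

$132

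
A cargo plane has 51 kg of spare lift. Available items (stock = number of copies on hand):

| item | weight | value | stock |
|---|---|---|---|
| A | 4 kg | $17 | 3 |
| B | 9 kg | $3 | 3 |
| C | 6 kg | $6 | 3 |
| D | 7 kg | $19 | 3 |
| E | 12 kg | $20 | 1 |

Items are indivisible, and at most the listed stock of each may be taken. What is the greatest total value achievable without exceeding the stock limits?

$134

Best selections within weight 51 and stock limits:
- 3×A + 1×C + 3×D + 1×E: weight 51, value 134
- 3×A + 3×D + 1×E: weight 45, value 128
- 3×A + 3×C + 3×D: weight 51, value 126
Best: $134.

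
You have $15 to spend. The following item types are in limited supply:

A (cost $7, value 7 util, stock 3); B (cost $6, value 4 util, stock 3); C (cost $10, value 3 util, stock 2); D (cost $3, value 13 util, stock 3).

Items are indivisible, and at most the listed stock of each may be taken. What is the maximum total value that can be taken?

43 util

Best selections within cost 15 and stock limits:
- 1×B + 3×D: cost 15, value 43
- 3×D: cost 9, value 39
Best: 43 util.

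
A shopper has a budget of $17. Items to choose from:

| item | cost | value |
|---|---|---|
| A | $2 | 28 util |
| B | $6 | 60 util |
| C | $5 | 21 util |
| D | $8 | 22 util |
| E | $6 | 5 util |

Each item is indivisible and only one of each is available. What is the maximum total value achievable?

110 util

This is a 0/1 knapsack; check combinations near the capacity.
- A+B+D: cost 2+6+8=16, value 28+60+22=110
- A+B+C: cost 2+6+5=13, value 28+60+21=109
- A+B+E: cost 2+6+6=14, value 28+60+5=93
Best: 110 util.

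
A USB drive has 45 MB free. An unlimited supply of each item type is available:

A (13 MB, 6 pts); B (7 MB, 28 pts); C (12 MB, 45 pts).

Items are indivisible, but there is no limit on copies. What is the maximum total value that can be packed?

174 pts

Best value-per-unit is B at 28/7; filling with it alone gives 6×28 = 168.
Optimal mix: 3×B + 2×C → size 45, value 174.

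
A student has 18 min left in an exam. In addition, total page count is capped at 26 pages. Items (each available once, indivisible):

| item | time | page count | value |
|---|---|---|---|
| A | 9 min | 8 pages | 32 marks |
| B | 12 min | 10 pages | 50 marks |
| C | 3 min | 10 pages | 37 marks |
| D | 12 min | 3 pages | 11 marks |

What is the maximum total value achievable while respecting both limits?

Feasible sets respecting both limits:
- B+C: time 15, page count 20, value 87
- A+C: time 12, page count 18, value 69
- B: time 12, page count 10, value 50
Best: 87 marks.

87 marks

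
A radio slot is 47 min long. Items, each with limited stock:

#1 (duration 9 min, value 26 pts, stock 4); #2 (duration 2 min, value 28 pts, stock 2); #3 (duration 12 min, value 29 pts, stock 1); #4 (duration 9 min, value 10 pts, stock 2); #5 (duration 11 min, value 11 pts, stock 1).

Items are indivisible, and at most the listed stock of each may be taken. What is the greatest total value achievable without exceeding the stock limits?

163 pts

Top feasible selections:
- 3×#1 + 2×#2 + 1×#3: duration 43, value 163
- 4×#1 + 2×#2: duration 40, value 160
Best: 163 pts.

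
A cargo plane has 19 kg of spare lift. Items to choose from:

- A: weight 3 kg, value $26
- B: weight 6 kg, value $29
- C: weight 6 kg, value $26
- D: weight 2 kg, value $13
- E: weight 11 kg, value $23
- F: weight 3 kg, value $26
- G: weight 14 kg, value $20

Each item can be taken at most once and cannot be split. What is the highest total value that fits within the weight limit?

$107

Check high-value combinations within 19 kg:
- A+B+C+F: weight 3+6+6+3=18, value 26+29+26+26=107
- A+B+D+F: weight 3+6+2+3=14, value 26+29+13+26=94
- A+B+C+D: weight 3+6+6+2=17, value 26+29+26+13=94
- B+C+D+F: weight 6+6+2+3=17, value 29+26+13+26=94
- A+C+D+F: weight 3+6+2+3=14, value 26+26+13+26=91
Best: $107.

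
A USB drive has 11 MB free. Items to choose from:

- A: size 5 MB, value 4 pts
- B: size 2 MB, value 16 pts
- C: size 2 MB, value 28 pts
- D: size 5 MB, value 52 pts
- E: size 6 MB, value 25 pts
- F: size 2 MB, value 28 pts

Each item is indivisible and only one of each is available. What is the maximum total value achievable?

124 pts

Check high-value combinations within 11 MB:
- B+C+D+F: size 2+2+5+2=11, value 16+28+52+28=124
- C+D+F: size 2+5+2=9, value 28+52+28=108
- B+C+D: size 2+2+5=9, value 16+28+52=96
- B+D+F: size 2+5+2=9, value 16+52+28=96
- C+E+F: size 2+6+2=10, value 28+25+28=81
Best: 124 pts.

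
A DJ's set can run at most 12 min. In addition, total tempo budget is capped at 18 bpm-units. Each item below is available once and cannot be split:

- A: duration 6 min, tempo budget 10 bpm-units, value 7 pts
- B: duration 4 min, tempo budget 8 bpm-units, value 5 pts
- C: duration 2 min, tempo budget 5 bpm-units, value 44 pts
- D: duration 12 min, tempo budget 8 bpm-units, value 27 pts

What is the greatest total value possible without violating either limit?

51 pts

Feasible sets respecting both limits:
- A+C: duration 8, tempo budget 15, value 51
- B+C: duration 6, tempo budget 13, value 49
- C: duration 2, tempo budget 5, value 44
- D: duration 12, tempo budget 8, value 27
Best: 51 pts.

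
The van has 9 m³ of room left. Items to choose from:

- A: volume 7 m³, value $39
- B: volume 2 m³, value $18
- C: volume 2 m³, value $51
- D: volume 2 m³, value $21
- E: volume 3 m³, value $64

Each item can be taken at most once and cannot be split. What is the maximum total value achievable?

Check high-value combinations within 9 m³:
- B+C+D+E: volume 2+2+2+3=9, value 18+51+21+64=154
- C+D+E: volume 2+2+3=7, value 51+21+64=136
- B+C+E: volume 2+2+3=7, value 18+51+64=133
- C+E: volume 2+3=5, value 51+64=115
- B+D+E: volume 2+2+3=7, value 18+21+64=103
Best: $154.

$154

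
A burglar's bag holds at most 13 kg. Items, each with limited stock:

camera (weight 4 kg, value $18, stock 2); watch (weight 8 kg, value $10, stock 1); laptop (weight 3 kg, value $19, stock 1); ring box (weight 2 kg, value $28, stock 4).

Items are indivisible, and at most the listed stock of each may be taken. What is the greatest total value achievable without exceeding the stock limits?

Best selections within weight 13 and stock limits:
- 1×laptop + 4×ring box: weight 11, value 131
- 1×camera + 4×ring box: weight 12, value 130
- 1×camera + 1×laptop + 3×ring box: weight 13, value 121
- 4×ring box: weight 8, value 112
Best: $131.

$131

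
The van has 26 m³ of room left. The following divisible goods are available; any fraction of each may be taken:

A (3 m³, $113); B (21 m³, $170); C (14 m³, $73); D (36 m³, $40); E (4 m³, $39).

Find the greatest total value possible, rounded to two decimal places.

305.81

Take in order of value per unit:
- A (113/3 per unit): all 3 → value 113, running total 113.00
- E (39/4 per unit): all 4 → value 39, running total 152.00
- B (170/21 per unit): 19 of 21 → value 19×170/21 = 153.8095, running total 305.81
Total 305.81.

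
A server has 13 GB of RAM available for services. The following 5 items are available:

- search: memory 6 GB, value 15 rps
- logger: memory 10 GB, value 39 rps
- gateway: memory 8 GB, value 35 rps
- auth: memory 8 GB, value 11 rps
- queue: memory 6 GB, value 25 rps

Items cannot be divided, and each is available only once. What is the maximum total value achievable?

40 rps

Check high-value combinations within 13 GB:
- search+queue: memory 6+6=12, value 15+25=40
- logger: memory 10, value 39
- gateway: memory 8, value 35
Best: 40 rps.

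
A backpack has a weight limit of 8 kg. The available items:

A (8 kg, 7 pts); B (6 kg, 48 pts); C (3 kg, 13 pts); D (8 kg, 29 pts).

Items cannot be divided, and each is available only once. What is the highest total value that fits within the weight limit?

Check high-value combinations within 8 kg:
- B: weight 6, value 48
- D: weight 8, value 29
- C: weight 3, value 13
Best: 48 pts.

48 pts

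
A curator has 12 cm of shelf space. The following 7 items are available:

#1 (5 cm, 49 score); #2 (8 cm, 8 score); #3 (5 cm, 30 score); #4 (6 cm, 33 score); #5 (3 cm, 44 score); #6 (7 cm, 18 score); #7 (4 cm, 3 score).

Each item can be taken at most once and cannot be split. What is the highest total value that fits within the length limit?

This is a 0/1 knapsack; check combinations near the capacity.
- #1+#5+#7: length 5+3+4=12, value 49+44+3=96
- #1+#5: length 5+3=8, value 49+44=93
- #1+#4: length 5+6=11, value 49+33=82
- #1+#3: length 5+5=10, value 49+30=79
- #4+#5: length 6+3=9, value 33+44=77
Best: 96 score.

96 score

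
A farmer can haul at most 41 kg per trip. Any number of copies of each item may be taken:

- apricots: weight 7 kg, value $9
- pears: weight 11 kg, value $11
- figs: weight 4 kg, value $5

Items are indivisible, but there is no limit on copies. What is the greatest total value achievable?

$52

Best value-per-unit is apricots at 9/7; filling with it alone gives 5×9 = 45.
Optimal mix: 3×apricots + 5×figs → weight 41, value 52.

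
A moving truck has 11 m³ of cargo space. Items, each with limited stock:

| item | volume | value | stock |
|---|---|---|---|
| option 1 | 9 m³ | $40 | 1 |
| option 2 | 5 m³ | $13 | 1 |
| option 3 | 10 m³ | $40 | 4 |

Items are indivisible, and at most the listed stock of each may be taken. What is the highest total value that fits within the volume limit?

$40

Top feasible selections:
- 1×option 1: volume 9, value 40
- 1×option 3: volume 10, value 40
- 1×option 2: volume 5, value 13
Best: $40.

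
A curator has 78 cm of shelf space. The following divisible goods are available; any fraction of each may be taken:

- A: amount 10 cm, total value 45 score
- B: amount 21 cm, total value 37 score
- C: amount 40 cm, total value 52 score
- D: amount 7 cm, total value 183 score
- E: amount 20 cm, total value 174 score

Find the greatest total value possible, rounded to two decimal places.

465.00

Take in order of value per unit:
- D (183/7 per unit): all 7 → value 183, running total 183.00
- E (174/20 per unit): all 20 → value 174, running total 357.00
- A (45/10 per unit): all 10 → value 45, running total 402.00
- B (37/21 per unit): all 21 → value 37, running total 439.00
- C (52/40 per unit): 20 of 40 → value 20×52/40 = 26.0000, running total 465.00
Total 465.00.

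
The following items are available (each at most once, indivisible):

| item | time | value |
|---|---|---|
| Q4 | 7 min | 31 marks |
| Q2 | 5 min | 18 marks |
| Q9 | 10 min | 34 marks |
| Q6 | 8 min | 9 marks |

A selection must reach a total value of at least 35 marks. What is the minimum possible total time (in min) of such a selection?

Subsets with value ≥ 35, sorted by total time:
- Q4+Q2: time 12, value 49
- Q2+Q9: time 15, value 52
- Q4+Q6: time 15, value 40
Minimum time: 12 min.

12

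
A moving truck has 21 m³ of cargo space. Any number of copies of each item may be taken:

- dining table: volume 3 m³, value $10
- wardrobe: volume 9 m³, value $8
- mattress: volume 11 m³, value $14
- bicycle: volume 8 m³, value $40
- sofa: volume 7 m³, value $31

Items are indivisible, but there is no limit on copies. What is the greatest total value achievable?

Best value-per-unit is bicycle at 40/8; filling with it alone gives 2×40 = 80.
Optimal mix: 3×sofa → volume 21, value 93.

$93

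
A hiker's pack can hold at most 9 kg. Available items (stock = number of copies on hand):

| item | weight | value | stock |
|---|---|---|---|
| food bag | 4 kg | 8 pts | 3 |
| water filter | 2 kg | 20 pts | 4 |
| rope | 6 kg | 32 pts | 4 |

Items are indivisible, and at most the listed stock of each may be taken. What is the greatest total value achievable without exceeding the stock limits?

Best selections within weight 9 and stock limits:
- 4×water filter: weight 8, value 80
- 3×water filter: weight 6, value 60
- 1×water filter + 1×rope: weight 8, value 52
Best: 80 pts.

80 pts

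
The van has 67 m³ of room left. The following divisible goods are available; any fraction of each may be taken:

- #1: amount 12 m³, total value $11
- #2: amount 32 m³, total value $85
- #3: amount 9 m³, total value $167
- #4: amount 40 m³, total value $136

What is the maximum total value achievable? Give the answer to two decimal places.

Take in order of value per unit:
- #3 (167/9 per unit): all 9 → value 167, running total 167.00
- #4 (136/40 per unit): all 40 → value 136, running total 303.00
- #2 (85/32 per unit): 18 of 32 → value 18×85/32 = 47.8125, running total 350.81
Total 350.81.

350.81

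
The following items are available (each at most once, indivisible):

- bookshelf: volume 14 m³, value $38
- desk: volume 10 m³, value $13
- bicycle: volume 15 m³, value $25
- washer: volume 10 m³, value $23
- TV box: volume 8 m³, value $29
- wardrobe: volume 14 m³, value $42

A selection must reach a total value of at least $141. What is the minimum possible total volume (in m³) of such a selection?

Subsets with value ≥ 141, sorted by total volume:
- bookshelf+desk+washer+TV box+wardrobe: volume 56, value 145
- bookshelf+bicycle+washer+TV box+wardrobe: volume 61, value 157
Minimum volume: 56 m³.

56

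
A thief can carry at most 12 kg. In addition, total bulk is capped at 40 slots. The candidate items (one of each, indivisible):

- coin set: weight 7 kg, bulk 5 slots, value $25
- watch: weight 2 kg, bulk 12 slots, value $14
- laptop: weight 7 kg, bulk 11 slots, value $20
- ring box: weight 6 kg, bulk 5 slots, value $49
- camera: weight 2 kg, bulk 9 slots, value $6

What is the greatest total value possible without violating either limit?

Feasible sets respecting both limits:
- watch+ring box+camera: weight 10, bulk 26, value 69
- watch+ring box: weight 8, bulk 17, value 63
- ring box+camera: weight 8, bulk 14, value 55
- ring box: weight 6, bulk 5, value 49
Best: $69.

$69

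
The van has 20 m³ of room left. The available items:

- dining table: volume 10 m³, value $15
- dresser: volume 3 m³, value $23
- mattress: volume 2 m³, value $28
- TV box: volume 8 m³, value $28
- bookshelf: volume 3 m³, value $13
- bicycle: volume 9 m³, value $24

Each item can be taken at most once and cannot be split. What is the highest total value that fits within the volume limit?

Check high-value combinations within 20 m³:
- dresser+mattress+TV box+bookshelf: volume 3+2+8+3=16, value 23+28+28+13=92
- dresser+mattress+bookshelf+bicycle: volume 3+2+3+9=17, value 23+28+13+24=88
- mattress+TV box+bicycle: volume 2+8+9=19, value 28+28+24=80
- dresser+mattress+TV box: volume 3+2+8=13, value 23+28+28=79
- dining table+dresser+mattress+bookshelf: volume 10+3+2+3=18, value 15+23+28+13=79
Best: $92.

$92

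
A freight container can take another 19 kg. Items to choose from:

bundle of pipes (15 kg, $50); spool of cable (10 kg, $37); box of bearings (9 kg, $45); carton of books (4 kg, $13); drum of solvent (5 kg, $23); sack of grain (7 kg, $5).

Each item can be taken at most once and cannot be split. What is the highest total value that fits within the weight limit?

Check high-value combinations within 19 kg:
- spool of cable+box of bearings: weight 10+9=19, value 37+45=82
- box of bearings+carton of books+drum of solvent: weight 9+4+5=18, value 45+13+23=81
- spool of cable+carton of books+drum of solvent: weight 10+4+5=19, value 37+13+23=73
- box of bearings+drum of solvent: weight 9+5=14, value 45+23=68
- bundle of pipes+carton of books: weight 15+4=19, value 50+13=63
Best: $82.

$82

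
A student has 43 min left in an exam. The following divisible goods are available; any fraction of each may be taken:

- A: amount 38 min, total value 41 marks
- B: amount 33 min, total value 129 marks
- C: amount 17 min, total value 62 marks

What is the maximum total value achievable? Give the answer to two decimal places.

Take in order of value per unit:
- B (129/33 per unit): all 33 → value 129, running total 129.00
- C (62/17 per unit): 10 of 17 → value 10×62/17 = 36.4706, running total 165.47
Total 165.47.

165.47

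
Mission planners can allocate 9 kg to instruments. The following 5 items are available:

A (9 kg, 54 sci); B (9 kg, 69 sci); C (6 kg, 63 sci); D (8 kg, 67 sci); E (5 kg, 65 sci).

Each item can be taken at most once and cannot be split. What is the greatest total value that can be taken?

69 sci

This is a 0/1 knapsack; check combinations near the capacity.
- B: mass 9, value 69
- D: mass 8, value 67
- E: mass 5, value 65
- C: mass 6, value 63
- A: mass 9, value 54
Best: 69 sci.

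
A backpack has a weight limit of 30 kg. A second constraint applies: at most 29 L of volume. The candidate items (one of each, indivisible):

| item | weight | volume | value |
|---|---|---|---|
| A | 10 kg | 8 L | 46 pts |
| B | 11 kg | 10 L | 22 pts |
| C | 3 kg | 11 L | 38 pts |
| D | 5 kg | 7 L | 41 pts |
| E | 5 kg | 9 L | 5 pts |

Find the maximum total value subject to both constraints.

125 pts

Feasible sets respecting both limits:
- A+C+D: weight 18, volume 26, value 125
- A+B+D: weight 26, volume 25, value 109
- A+B+C: weight 24, volume 29, value 106
- B+C+D: weight 19, volume 28, value 101
Best: 125 pts.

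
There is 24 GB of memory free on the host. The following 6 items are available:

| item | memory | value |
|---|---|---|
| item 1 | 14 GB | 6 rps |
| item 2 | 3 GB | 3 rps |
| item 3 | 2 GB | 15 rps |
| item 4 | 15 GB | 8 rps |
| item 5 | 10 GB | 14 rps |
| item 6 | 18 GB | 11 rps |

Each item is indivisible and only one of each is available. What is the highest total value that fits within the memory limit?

This is a 0/1 knapsack; check combinations near the capacity.
- item 2+item 3+item 5: memory 3+2+10=15, value 3+15+14=32
- item 3+item 5: memory 2+10=12, value 15+14=29
- item 2+item 3+item 6: memory 3+2+18=23, value 3+15+11=29
- item 2+item 3+item 4: memory 3+2+15=20, value 3+15+8=26
Best: 32 rps.

32 rps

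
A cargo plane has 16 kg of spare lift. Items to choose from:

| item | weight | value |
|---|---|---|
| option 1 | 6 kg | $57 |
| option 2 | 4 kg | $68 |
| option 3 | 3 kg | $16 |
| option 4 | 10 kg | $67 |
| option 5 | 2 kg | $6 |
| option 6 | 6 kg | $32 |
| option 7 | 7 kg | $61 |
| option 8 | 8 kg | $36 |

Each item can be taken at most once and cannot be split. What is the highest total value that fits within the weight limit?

$157

This is a 0/1 knapsack; check combinations near the capacity.
- option 1+option 2+option 6: weight 6+4+6=16, value 57+68+32=157
- option 2+option 3+option 5+option 7: weight 4+3+2+7=16, value 68+16+6+61=151
- option 1+option 2+option 3+option 5: weight 6+4+3+2=15, value 57+68+16+6=147
- option 2+option 3+option 7: weight 4+3+7=14, value 68+16+61=145
- option 1+option 2+option 3: weight 6+4+3=13, value 57+68+16=141
Best: $157.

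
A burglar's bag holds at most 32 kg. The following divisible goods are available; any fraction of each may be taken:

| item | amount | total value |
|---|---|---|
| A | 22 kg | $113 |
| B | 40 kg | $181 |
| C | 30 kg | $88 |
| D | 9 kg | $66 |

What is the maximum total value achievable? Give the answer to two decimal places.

Take in order of value per unit:
- D (66/9 per unit): all 9 → value 66, running total 66.00
- A (113/22 per unit): all 22 → value 113, running total 179.00
- B (181/40 per unit): 1 of 40 → value 1×181/40 = 4.5250, running total 183.53
Total 183.53.

183.53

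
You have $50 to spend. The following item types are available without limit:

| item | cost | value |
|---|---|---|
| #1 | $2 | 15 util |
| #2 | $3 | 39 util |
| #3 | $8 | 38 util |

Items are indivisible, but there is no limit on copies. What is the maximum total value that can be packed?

639 util

Best value-per-unit is #2 at 39/3; filling with it alone gives 16×39 = 624.
Optimal mix: 1×#1 + 16×#2 → cost 50, value 639.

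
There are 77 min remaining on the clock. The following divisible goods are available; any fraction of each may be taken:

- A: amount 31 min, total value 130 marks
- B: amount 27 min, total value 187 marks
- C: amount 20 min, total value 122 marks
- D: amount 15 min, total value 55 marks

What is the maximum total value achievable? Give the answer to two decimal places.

434.81

Take in order of value per unit:
- B (187/27 per unit): all 27 → value 187, running total 187.00
- C (122/20 per unit): all 20 → value 122, running total 309.00
- A (130/31 per unit): 30 of 31 → value 30×130/31 = 125.8065, running total 434.81
Total 434.81.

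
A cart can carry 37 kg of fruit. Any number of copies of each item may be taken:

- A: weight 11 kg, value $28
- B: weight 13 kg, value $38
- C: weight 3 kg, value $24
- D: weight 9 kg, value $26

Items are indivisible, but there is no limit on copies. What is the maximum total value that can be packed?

$288

Best value-per-unit is C at 24/3, and filling with it alone uses weight 12×3=36. No mix of the others beats 12×24 = 288.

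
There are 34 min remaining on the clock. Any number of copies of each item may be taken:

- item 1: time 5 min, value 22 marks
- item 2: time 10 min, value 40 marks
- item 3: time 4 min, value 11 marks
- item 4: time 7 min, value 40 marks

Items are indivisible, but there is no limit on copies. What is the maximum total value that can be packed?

Best value-per-unit is item 4 at 40/7; filling with it alone gives 4×40 = 160.
Optimal mix: 1×item 1 + 4×item 4 → time 33, value 182.

182 marks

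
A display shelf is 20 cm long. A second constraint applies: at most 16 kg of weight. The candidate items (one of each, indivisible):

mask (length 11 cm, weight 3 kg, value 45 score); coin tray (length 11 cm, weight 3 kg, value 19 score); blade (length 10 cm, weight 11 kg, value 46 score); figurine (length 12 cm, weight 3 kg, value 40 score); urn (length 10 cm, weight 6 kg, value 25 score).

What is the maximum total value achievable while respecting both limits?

46 score

Feasible sets respecting both limits:
- blade: length 10, weight 11, value 46
- mask: length 11, weight 3, value 45
- figurine: length 12, weight 3, value 40
Best: 46 score.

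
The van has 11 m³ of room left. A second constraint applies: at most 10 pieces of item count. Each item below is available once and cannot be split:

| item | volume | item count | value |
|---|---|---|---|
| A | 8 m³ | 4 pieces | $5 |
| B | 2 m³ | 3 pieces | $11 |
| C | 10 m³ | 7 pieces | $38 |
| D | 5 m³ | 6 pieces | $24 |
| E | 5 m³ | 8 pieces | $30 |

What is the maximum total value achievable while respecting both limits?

$38

Feasible sets respecting both limits:
- C: volume 10, item count 7, value 38
- B+D: volume 7, item count 9, value 35
- E: volume 5, item count 8, value 30
- D: volume 5, item count 6, value 24
Best: $38.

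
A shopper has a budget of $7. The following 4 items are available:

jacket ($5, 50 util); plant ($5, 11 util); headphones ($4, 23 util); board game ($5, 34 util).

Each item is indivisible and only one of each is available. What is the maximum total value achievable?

This is a 0/1 knapsack; check combinations near the capacity.
- jacket: cost 5, value 50
- board game: cost 5, value 34
- headphones: cost 4, value 23
- plant: cost 5, value 11
Best: 50 util.

50 util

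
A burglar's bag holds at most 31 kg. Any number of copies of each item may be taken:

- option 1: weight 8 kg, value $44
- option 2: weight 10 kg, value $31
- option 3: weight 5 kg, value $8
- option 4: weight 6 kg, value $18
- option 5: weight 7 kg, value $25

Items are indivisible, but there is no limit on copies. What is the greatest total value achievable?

Best value-per-unit is option 1 at 44/8; filling with it alone gives 3×44 = 132.
Optimal mix: 3×option 1 + 1×option 5 → weight 31, value 157.

$157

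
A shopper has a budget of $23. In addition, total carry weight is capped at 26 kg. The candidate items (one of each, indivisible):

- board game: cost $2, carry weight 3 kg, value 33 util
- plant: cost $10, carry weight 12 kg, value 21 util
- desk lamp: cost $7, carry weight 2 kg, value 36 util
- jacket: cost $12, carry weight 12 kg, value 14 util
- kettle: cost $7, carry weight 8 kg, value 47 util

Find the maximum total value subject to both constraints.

Feasible sets respecting both limits:
- board game+desk lamp+kettle: cost 16, carry weight 13, value 116
- board game+plant+kettle: cost 19, carry weight 23, value 101
- board game+jacket+kettle: cost 21, carry weight 23, value 94
Best: 116 util.

116 util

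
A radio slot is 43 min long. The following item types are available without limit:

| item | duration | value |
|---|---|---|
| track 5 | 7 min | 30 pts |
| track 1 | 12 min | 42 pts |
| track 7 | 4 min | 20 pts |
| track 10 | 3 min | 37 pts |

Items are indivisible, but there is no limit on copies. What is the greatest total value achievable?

Best value-per-unit is track 10 at 37/3, and filling with it alone uses duration 14×3=42. No mix of the others beats 14×37 = 518.

518 pts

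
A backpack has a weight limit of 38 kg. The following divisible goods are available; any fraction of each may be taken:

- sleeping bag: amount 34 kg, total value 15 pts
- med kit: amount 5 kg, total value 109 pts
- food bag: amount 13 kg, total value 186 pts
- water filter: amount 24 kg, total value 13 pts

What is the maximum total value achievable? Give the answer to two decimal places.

Take in order of value per unit:
- med kit (109/5 per unit): all 5 → value 109, running total 109.00
- food bag (186/13 per unit): all 13 → value 186, running total 295.00
- water filter (13/24 per unit): 20 of 24 → value 20×13/24 = 10.8333, running total 305.83
Total 305.83.

305.83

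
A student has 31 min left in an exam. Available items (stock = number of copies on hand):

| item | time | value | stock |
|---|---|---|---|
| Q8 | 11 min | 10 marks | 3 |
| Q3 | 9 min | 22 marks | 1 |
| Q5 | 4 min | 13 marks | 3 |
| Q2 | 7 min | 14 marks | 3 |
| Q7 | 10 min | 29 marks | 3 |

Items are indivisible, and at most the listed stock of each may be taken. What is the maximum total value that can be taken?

90 marks

Top feasible selections:
- 1×Q3 + 3×Q5 + 1×Q7: time 31, value 90
- 3×Q7: time 30, value 87
Best: 90 marks.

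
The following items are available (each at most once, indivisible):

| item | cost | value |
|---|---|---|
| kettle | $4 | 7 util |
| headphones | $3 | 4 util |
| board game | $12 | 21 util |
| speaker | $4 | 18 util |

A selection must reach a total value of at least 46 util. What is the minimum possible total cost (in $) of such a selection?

20

Subsets with value ≥ 46, sorted by total cost:
- kettle+board game+speaker: cost 20, value 46
- kettle+headphones+board game+speaker: cost 23, value 50
Minimum cost: 20 $.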